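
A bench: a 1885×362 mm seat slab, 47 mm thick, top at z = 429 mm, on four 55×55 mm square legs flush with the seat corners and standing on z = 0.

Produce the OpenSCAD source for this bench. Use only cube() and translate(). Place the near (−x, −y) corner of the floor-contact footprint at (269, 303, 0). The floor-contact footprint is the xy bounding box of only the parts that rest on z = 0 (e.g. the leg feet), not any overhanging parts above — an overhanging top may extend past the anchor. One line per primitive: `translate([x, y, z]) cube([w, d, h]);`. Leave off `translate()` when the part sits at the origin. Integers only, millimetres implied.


// leg_h = 429 − 47 = 382
translate([269, 303, 382]) cube([1885, 362, 47]);
translate([269, 303, 0]) cube([55, 55, 382]);
translate([269, 610, 0]) cube([55, 55, 382]);
translate([2099, 303, 0]) cube([55, 55, 382]);
translate([2099, 610, 0]) cube([55, 55, 382]);


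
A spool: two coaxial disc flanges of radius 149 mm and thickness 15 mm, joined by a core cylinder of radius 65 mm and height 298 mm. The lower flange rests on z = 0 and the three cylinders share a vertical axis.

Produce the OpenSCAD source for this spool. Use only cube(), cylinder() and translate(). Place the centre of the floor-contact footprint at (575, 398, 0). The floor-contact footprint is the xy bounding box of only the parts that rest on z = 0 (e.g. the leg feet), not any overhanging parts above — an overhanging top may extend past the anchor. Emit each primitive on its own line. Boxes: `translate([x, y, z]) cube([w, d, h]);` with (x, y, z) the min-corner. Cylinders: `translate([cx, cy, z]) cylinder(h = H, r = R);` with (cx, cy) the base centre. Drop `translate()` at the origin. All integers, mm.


translate([575, 398, 0]) cylinder(h = 15, r = 149);
translate([575, 398, 15]) cylinder(h = 298, r = 65);
translate([575, 398, 313]) cylinder(h = 15, r = 149);


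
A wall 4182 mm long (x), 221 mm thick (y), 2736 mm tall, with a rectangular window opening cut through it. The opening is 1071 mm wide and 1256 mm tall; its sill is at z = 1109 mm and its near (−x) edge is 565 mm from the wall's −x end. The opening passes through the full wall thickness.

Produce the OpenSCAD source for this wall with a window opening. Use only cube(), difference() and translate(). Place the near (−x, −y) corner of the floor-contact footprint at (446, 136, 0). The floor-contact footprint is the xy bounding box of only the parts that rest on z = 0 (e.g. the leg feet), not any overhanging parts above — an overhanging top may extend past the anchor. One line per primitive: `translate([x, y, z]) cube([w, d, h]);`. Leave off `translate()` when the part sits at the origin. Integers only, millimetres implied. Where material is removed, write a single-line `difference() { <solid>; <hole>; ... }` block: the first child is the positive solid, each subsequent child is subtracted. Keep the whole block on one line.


difference() { translate([446, 136, 0]) cube([4182, 221, 2736]); translate([1011, 136, 1109]) cube([1071, 221, 1256]); }


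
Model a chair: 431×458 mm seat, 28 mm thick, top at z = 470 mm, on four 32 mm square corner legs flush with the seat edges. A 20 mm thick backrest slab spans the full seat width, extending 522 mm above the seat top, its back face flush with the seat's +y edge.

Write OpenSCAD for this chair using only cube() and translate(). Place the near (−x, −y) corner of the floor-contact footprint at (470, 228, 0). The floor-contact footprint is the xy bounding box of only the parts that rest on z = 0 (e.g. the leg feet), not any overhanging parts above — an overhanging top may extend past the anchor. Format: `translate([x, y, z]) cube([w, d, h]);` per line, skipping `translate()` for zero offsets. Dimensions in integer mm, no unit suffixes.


translate([470, 228, 442]) cube([431, 458, 28]);
translate([470, 228, 0]) cube([32, 32, 442]);
translate([869, 228, 0]) cube([32, 32, 442]);
translate([470, 654, 0]) cube([32, 32, 442]);
translate([869, 654, 0]) cube([32, 32, 442]);
translate([470, 666, 470]) cube([431, 20, 522]);


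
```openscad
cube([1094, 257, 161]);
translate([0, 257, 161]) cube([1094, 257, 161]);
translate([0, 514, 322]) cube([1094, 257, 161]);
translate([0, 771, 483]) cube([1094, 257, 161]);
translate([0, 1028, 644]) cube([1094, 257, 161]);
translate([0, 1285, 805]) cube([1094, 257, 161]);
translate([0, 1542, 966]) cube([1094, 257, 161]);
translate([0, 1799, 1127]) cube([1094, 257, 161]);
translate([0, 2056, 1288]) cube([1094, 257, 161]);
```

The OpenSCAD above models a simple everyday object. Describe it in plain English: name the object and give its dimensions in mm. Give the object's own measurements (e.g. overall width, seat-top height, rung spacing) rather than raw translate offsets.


A straight staircase of 9 solid steps. Each step is 1094 mm wide (x), 257 mm deep (y, the going) and 161 mm tall (the rise). The first step rests on the floor; each subsequent step sits one going further in +y and one rise higher in +z, directly behind and above the previous step with no overlap.


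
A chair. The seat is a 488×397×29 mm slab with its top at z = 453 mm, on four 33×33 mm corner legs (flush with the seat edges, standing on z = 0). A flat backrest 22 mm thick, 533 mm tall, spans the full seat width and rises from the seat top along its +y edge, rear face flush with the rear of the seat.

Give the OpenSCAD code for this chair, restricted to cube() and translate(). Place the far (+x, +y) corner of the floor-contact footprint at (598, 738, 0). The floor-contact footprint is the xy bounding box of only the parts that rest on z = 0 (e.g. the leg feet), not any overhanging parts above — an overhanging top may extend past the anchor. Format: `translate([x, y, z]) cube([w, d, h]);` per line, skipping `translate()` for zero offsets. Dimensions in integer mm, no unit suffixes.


translate([110, 341, 424]) cube([488, 397, 29]);
translate([110, 341, 0]) cube([33, 33, 424]);
translate([565, 341, 0]) cube([33, 33, 424]);
translate([110, 705, 0]) cube([33, 33, 424]);
translate([565, 705, 0]) cube([33, 33, 424]);
translate([110, 716, 453]) cube([488, 22, 533]);


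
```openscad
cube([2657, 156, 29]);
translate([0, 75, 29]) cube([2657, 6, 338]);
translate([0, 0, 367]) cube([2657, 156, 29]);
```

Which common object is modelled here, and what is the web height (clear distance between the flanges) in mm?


An I-beam. The web height is 338 mm.

Two wide flanges with a thin centred web — an I-beam. Overall 396 mm minus two 29 mm flanges gives a web of 396 − 2·29 = 338 mm.


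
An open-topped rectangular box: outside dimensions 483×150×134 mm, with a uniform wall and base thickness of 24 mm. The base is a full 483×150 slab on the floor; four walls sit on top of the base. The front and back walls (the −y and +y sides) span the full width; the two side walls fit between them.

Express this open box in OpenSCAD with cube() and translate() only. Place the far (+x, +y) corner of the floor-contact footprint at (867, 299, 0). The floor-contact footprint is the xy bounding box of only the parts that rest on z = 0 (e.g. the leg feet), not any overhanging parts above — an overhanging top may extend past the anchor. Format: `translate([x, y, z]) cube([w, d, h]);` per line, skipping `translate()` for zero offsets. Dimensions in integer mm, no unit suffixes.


translate([384, 149, 0]) cube([483, 150, 24]);
translate([384, 149, 24]) cube([483, 24, 110]);
translate([384, 275, 24]) cube([483, 24, 110]);
translate([384, 173, 24]) cube([24, 102, 110]);
translate([843, 173, 24]) cube([24, 102, 110]);


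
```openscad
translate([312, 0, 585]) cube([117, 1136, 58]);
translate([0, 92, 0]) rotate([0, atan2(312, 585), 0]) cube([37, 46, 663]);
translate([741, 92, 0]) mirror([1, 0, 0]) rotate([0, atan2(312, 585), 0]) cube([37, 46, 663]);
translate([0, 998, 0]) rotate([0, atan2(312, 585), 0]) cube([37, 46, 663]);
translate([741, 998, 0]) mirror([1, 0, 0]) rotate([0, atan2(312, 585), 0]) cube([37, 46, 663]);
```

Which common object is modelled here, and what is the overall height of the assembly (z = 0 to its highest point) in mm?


A sawhorse. The overall height is 643 mm.

A beam across two mirrored pairs of raked legs — a sawhorse. The beam's underside is at z = 585 (matching the legs' vertical rise in atan2(312, 585)) and the beam is 58 mm tall, so its top is at 585 + 58 = 643 mm. The raked legs top out at the beam's underside, so that is the highest point.


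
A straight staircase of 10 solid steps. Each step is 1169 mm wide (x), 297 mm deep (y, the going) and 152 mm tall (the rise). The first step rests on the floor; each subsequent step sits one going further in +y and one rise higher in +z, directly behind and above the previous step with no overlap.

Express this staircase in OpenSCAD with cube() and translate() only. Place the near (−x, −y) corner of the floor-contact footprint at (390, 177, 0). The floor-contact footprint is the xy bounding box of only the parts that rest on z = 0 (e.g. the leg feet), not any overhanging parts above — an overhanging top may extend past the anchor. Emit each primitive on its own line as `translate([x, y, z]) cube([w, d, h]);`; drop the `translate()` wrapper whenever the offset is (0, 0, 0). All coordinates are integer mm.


translate([390, 177, 0]) cube([1169, 297, 152]);
translate([390, 474, 152]) cube([1169, 297, 152]);
translate([390, 771, 304]) cube([1169, 297, 152]);
translate([390, 1068, 456]) cube([1169, 297, 152]);
translate([390, 1365, 608]) cube([1169, 297, 152]);
translate([390, 1662, 760]) cube([1169, 297, 152]);
translate([390, 1959, 912]) cube([1169, 297, 152]);
translate([390, 2256, 1064]) cube([1169, 297, 152]);
translate([390, 2553, 1216]) cube([1169, 297, 152]);
translate([390, 2850, 1368]) cube([1169, 297, 152]);


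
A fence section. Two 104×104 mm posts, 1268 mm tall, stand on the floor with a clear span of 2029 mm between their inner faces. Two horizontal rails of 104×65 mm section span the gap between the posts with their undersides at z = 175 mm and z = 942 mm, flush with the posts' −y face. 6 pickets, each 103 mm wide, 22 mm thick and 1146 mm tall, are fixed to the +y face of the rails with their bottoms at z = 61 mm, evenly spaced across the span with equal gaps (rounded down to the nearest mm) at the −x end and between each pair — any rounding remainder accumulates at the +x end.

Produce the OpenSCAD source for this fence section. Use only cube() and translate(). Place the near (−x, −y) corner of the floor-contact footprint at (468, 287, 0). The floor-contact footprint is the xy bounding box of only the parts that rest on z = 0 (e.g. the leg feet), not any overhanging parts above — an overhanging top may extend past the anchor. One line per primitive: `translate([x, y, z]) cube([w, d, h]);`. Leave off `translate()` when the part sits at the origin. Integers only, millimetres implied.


translate([468, 287, 0]) cube([104, 104, 1268]);
translate([2601, 287, 0]) cube([104, 104, 1268]);
translate([572, 287, 175]) cube([2029, 104, 65]);
translate([572, 287, 942]) cube([2029, 104, 65]);
translate([773, 391, 61]) cube([103, 22, 1146]);
translate([1077, 391, 61]) cube([103, 22, 1146]);
translate([1381, 391, 61]) cube([103, 22, 1146]);
translate([1685, 391, 61]) cube([103, 22, 1146]);
translate([1989, 391, 61]) cube([103, 22, 1146]);
translate([2293, 391, 61]) cube([103, 22, 1146]);


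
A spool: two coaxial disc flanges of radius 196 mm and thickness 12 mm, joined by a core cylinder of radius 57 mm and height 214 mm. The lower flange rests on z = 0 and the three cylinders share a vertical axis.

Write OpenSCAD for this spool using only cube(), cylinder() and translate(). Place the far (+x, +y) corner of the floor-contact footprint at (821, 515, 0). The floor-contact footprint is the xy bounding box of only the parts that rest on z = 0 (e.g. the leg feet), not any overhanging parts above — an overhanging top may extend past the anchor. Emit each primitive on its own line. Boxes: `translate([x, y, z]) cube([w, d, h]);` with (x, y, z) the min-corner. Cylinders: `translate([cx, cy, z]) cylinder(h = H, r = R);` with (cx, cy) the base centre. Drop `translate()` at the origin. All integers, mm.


translate([625, 319, 0]) cylinder(h = 12, r = 196);
translate([625, 319, 12]) cylinder(h = 214, r = 57);
translate([625, 319, 226]) cylinder(h = 12, r = 196);


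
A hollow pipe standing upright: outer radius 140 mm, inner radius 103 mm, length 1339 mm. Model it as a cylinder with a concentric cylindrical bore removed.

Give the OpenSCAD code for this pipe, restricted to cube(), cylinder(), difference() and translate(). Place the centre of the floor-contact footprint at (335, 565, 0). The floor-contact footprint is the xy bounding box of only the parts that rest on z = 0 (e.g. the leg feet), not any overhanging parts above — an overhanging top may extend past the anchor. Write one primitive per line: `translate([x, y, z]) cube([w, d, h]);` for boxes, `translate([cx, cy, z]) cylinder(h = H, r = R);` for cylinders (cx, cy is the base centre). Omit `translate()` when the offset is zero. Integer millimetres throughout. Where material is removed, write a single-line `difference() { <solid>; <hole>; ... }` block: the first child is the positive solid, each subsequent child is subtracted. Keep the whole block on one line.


difference() { translate([335, 565, 0]) cylinder(h = 1339, r = 140); translate([335, 565, 0]) cylinder(h = 1339, r = 103); }


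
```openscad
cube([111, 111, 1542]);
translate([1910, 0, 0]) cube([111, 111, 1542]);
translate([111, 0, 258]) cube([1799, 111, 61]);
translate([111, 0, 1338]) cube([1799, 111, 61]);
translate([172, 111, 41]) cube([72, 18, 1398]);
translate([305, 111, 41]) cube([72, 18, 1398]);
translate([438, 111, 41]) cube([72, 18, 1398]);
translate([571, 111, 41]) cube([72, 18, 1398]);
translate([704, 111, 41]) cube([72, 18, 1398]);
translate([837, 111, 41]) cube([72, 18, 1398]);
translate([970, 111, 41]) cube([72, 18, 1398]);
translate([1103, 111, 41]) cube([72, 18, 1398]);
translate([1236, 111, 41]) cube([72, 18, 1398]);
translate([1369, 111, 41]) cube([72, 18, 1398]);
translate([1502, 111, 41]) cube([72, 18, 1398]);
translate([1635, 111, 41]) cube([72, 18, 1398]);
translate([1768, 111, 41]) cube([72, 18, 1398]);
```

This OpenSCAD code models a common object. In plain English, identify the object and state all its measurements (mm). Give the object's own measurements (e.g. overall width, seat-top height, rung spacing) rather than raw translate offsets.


A fence section. Two 111×111 mm posts, 1542 mm tall, stand on the floor with a clear span of 1799 mm between their inner faces. Two horizontal rails of 111×61 mm section span the gap between the posts with their undersides at z = 258 mm and z = 1338 mm, flush with the posts' −y face. 13 pickets, each 72 mm wide, 18 mm thick and 1398 mm tall, are fixed to the +y face of the rails with their bottoms at z = 41 mm, spaced across the span with a 61 mm gap after the −x post and between neighbouring pickets, with 70 mm left before the +x post.


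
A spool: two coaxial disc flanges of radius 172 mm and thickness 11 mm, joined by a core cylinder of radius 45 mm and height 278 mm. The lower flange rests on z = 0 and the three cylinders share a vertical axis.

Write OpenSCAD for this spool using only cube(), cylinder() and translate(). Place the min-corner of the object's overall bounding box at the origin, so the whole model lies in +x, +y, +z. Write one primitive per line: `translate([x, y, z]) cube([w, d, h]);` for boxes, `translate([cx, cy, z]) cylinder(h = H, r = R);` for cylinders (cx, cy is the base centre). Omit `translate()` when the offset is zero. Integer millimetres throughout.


translate([172, 172, 0]) cylinder(h = 11, r = 172);
translate([172, 172, 11]) cylinder(h = 278, r = 45);
translate([172, 172, 289]) cylinder(h = 11, r = 172);


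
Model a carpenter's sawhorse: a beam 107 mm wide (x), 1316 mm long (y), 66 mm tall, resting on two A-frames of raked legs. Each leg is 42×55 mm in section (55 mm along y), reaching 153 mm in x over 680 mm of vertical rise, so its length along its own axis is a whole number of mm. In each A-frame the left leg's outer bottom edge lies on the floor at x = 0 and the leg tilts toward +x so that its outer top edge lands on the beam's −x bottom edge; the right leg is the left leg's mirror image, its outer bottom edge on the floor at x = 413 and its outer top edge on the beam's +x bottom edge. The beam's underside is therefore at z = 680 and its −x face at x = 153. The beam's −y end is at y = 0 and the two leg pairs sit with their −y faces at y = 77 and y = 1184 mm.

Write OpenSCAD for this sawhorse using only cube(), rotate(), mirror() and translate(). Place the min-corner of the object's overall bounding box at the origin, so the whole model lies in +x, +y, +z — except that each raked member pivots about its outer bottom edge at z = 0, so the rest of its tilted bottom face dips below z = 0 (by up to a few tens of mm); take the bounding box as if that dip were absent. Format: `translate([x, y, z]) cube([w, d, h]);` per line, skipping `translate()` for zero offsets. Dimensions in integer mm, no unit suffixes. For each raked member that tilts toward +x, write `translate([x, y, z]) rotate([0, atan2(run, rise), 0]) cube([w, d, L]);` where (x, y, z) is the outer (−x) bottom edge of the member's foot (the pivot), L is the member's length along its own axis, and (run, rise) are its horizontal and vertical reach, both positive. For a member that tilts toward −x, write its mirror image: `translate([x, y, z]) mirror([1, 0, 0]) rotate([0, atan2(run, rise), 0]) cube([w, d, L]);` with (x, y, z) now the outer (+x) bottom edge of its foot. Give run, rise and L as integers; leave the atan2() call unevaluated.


// leg length = √(153² + 680²) = 697
// right-leg outer foot x = 2·153 + 107 = 413
// beam min-corner = (153, 0, 680)
translate([153, 0, 680]) cube([107, 1316, 66]);
translate([0, 77, 0]) rotate([0, atan2(153, 680), 0]) cube([42, 55, 697]);
translate([413, 77, 0]) mirror([1, 0, 0]) rotate([0, atan2(153, 680), 0]) cube([42, 55, 697]);
translate([0, 1184, 0]) rotate([0, atan2(153, 680), 0]) cube([42, 55, 697]);
translate([413, 1184, 0]) mirror([1, 0, 0]) rotate([0, atan2(153, 680), 0]) cube([42, 55, 697]);


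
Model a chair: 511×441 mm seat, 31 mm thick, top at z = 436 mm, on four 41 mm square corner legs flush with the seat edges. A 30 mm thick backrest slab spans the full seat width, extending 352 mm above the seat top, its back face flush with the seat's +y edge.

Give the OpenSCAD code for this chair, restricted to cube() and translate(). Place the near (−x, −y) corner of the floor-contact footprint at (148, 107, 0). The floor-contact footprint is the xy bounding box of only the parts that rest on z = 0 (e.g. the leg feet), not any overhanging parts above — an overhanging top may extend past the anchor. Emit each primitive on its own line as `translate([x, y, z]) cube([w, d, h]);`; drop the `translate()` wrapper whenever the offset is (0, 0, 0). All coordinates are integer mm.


translate([148, 107, 405]) cube([511, 441, 31]);
translate([148, 107, 0]) cube([41, 41, 405]);
translate([618, 107, 0]) cube([41, 41, 405]);
translate([148, 507, 0]) cube([41, 41, 405]);
translate([618, 507, 0]) cube([41, 41, 405]);
translate([148, 518, 436]) cube([511, 30, 352]);


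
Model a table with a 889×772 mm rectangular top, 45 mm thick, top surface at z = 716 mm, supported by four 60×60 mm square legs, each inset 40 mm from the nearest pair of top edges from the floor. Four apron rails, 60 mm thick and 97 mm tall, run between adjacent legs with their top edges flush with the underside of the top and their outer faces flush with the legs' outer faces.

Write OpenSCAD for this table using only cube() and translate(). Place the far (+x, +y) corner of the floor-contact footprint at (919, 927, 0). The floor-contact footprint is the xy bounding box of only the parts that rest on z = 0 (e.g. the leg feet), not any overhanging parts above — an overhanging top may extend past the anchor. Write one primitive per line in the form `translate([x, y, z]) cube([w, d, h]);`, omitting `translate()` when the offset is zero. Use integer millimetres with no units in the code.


// leg_h = 716 - 45 = 671
// apron z = 671 - 97 = 574
translate([70, 195, 671]) cube([889, 772, 45]);
translate([110, 235, 0]) cube([60, 60, 671]);
translate([859, 235, 0]) cube([60, 60, 671]);
translate([110, 867, 0]) cube([60, 60, 671]);
translate([859, 867, 0]) cube([60, 60, 671]);
translate([170, 235, 574]) cube([689, 60, 97]);
translate([170, 867, 574]) cube([689, 60, 97]);
translate([110, 295, 574]) cube([60, 572, 97]);
translate([859, 295, 574]) cube([60, 572, 97]);


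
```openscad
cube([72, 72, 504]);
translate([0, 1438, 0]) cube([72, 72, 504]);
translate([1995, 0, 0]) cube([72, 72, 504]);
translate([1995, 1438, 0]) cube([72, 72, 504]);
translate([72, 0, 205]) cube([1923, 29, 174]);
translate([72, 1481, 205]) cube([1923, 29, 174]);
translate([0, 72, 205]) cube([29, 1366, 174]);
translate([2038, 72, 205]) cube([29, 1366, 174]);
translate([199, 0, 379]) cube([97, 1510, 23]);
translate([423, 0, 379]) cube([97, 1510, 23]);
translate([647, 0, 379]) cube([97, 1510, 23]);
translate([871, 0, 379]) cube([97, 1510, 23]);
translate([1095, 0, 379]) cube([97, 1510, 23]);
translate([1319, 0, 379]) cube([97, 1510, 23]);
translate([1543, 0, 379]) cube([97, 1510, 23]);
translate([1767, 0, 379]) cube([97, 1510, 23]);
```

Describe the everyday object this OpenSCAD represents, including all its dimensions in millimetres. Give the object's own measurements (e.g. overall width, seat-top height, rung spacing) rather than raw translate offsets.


A bed frame 2067 mm long (x) by 1510 mm wide (y). Four 72×72 mm corner posts, 504 mm tall, at the corners of the footprint. Four rails of 29 mm thickness and 174 mm height run between adjacent posts with their undersides at z = 205 mm, their outer faces flush with the outside of the frame (the two x-running rails run between the posts' inner faces; the two y-running rails run between the posts' inner faces). 8 slats, each 97 mm wide (x) and 23 mm thick, lie across the top of the two x-running rails, running the full 1510 mm width of the frame in y; along x they sit between the end posts with a 127 mm gap after the −x posts and between neighbouring slats, leaving 131 mm before the +x posts.


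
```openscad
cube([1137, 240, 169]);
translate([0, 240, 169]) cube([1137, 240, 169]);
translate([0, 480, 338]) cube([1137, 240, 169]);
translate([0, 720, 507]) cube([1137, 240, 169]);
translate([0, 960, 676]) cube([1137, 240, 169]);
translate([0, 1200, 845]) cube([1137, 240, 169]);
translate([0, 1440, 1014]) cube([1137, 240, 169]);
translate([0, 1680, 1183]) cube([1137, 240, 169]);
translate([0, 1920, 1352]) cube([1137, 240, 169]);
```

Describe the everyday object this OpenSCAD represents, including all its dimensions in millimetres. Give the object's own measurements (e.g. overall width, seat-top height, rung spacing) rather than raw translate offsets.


A straight staircase of 9 solid steps. Each step is 1137 mm wide (x), 240 mm deep (y, the going) and 169 mm tall (the rise). The first step rests on the floor; each subsequent step sits one going further in +y and one rise higher in +z, directly behind and above the previous step with no overlap.


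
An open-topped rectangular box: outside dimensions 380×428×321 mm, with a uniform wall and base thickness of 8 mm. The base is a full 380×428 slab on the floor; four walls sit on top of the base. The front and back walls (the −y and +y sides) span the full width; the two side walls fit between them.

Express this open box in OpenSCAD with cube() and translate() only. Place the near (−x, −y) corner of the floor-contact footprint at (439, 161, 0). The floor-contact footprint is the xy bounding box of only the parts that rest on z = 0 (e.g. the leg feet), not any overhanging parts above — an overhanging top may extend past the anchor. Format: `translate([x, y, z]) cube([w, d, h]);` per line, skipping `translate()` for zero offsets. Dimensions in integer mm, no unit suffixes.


translate([439, 161, 0]) cube([380, 428, 8]);
translate([439, 161, 8]) cube([380, 8, 313]);
translate([439, 581, 8]) cube([380, 8, 313]);
translate([439, 169, 8]) cube([8, 412, 313]);
translate([811, 169, 8]) cube([8, 412, 313]);


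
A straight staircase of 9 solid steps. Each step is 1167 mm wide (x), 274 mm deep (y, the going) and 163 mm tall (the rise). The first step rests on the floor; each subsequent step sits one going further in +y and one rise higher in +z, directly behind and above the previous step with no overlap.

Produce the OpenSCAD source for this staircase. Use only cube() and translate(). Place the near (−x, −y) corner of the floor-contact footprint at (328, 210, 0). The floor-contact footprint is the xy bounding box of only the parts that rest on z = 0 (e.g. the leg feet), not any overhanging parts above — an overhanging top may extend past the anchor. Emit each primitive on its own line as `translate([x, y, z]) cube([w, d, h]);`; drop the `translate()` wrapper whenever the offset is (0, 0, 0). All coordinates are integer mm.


translate([328, 210, 0]) cube([1167, 274, 163]);
translate([328, 484, 163]) cube([1167, 274, 163]);
translate([328, 758, 326]) cube([1167, 274, 163]);
translate([328, 1032, 489]) cube([1167, 274, 163]);
translate([328, 1306, 652]) cube([1167, 274, 163]);
translate([328, 1580, 815]) cube([1167, 274, 163]);
translate([328, 1854, 978]) cube([1167, 274, 163]);
translate([328, 2128, 1141]) cube([1167, 274, 163]);
translate([328, 2402, 1304]) cube([1167, 274, 163]);


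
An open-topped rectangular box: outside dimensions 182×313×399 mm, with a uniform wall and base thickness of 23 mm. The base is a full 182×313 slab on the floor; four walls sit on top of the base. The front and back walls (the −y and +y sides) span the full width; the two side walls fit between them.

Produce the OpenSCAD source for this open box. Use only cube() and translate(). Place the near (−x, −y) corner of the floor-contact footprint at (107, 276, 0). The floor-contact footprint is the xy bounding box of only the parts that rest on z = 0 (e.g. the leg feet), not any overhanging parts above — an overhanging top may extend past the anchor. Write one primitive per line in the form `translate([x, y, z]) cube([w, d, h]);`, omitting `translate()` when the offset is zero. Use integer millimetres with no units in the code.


translate([107, 276, 0]) cube([182, 313, 23]);
translate([107, 276, 23]) cube([182, 23, 376]);
translate([107, 566, 23]) cube([182, 23, 376]);
translate([107, 299, 23]) cube([23, 267, 376]);
translate([266, 299, 23]) cube([23, 267, 376]);


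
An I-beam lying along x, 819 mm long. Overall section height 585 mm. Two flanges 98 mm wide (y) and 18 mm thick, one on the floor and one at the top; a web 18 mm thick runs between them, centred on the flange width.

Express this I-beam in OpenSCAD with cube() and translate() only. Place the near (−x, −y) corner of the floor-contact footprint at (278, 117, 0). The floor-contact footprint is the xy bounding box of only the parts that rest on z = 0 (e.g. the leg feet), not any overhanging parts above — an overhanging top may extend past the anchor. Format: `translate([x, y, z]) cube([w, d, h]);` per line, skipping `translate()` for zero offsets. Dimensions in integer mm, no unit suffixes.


translate([278, 117, 0]) cube([819, 98, 18]);
translate([278, 157, 18]) cube([819, 18, 549]);
translate([278, 117, 567]) cube([819, 98, 18]);


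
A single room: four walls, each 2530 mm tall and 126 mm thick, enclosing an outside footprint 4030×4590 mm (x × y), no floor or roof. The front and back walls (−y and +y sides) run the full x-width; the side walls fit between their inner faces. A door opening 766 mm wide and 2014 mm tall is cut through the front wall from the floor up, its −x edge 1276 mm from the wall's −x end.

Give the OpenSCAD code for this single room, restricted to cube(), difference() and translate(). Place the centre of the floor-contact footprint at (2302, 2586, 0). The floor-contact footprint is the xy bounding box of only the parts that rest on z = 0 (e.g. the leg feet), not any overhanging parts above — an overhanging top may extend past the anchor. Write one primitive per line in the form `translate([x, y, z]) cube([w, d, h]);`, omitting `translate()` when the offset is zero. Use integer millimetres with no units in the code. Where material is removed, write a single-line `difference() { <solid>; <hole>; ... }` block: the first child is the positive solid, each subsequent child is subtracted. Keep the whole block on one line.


difference() { translate([287, 291, 0]) cube([4030, 126, 2530]); translate([1563, 291, 0]) cube([766, 126, 2014]); }
translate([287, 4755, 0]) cube([4030, 126, 2530]);
translate([287, 417, 0]) cube([126, 4338, 2530]);
translate([4191, 417, 0]) cube([126, 4338, 2530]);


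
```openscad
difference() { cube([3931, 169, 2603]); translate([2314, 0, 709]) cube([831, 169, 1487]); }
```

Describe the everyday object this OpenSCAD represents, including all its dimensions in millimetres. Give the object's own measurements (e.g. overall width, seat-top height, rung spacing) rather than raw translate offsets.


A wall 3931 mm long (x), 169 mm thick (y), 2603 mm tall, with a rectangular window opening cut through it. The opening is 831 mm wide and 1487 mm tall; its sill is at z = 709 mm and its near (−x) edge is 2314 mm from the wall's −x end. The opening passes through the full wall thickness.


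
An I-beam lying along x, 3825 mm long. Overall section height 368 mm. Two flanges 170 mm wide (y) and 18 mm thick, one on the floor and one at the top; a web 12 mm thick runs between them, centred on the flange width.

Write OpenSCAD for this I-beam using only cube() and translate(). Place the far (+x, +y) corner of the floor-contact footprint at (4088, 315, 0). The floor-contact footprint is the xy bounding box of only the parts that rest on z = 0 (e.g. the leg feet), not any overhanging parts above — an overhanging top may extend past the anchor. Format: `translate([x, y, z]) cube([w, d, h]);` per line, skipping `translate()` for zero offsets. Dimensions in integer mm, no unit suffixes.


translate([263, 145, 0]) cube([3825, 170, 18]);
translate([263, 224, 18]) cube([3825, 12, 332]);
translate([263, 145, 350]) cube([3825, 170, 18]);


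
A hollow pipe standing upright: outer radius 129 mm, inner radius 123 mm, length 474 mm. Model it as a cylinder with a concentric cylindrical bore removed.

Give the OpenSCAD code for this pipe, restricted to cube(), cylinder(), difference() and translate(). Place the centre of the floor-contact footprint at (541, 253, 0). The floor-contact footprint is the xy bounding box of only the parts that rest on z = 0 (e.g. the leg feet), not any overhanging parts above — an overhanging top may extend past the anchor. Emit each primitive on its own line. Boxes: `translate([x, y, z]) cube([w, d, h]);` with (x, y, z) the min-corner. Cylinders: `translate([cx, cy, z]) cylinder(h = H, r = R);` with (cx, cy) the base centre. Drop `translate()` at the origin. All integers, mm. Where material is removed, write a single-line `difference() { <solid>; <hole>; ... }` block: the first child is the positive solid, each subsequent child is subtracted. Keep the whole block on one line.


difference() { translate([541, 253, 0]) cylinder(h = 474, r = 129); translate([541, 253, 0]) cylinder(h = 474, r = 123); }


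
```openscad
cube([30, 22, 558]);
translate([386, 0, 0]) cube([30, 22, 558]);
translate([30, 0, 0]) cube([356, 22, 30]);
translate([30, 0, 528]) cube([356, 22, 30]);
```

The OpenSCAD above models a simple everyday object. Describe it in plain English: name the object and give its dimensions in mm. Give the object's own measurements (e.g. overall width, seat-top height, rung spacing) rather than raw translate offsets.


A rectangular picture frame lying in the x–z plane (depth along y). The opening is 356 mm wide (x) by 498 mm tall (z), surrounded by a border 30 mm wide on all four sides. The frame is 22 mm deep and is made of two full-height vertical stiles with two horizontal rails fitted between them.


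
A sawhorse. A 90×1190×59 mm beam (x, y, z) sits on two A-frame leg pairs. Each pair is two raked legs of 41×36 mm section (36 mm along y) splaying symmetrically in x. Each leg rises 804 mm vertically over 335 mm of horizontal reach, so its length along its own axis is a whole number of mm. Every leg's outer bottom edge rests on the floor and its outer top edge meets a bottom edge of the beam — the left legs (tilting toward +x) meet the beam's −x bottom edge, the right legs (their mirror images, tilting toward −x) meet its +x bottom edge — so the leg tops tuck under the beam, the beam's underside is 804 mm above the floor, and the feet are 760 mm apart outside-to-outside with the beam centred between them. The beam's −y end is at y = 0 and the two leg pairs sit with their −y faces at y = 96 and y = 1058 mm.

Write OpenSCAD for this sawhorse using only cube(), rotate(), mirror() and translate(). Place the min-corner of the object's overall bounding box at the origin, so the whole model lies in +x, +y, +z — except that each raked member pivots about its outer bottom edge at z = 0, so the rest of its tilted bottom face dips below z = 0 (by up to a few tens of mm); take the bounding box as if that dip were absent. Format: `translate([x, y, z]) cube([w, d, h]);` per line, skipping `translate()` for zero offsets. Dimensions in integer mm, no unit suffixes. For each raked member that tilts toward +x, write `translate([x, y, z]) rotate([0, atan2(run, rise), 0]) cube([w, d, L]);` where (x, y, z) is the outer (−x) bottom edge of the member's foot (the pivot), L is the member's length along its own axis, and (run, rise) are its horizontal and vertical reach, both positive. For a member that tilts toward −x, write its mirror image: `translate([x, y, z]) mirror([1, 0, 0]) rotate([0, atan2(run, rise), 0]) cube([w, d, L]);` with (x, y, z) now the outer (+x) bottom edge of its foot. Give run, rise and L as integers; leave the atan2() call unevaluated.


// leg length = √(335² + 804²) = 871
// right-leg outer foot x = 2·335 + 90 = 760
// beam min-corner = (335, 0, 804)
translate([335, 0, 804]) cube([90, 1190, 59]);
translate([0, 96, 0]) rotate([0, atan2(335, 804), 0]) cube([41, 36, 871]);
translate([760, 96, 0]) mirror([1, 0, 0]) rotate([0, atan2(335, 804), 0]) cube([41, 36, 871]);
translate([0, 1058, 0]) rotate([0, atan2(335, 804), 0]) cube([41, 36, 871]);
translate([760, 1058, 0]) mirror([1, 0, 0]) rotate([0, atan2(335, 804), 0]) cube([41, 36, 871]);


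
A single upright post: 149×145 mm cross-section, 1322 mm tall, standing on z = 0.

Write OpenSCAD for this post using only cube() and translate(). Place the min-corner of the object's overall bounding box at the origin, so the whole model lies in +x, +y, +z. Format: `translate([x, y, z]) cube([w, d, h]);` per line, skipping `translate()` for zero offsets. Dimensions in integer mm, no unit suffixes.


cube([149, 145, 1322]);


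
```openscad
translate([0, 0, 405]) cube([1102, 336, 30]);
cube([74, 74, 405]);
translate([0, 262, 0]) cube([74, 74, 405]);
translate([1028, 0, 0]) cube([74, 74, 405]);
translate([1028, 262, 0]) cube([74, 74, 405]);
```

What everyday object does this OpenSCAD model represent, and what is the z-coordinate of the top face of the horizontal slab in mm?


A bench. The seat-top height is 435 mm.

A long slab on four corner posts — a bench. The slab sits at z = 405 with thickness 30, so the top is 405 + 30 = 435 mm.


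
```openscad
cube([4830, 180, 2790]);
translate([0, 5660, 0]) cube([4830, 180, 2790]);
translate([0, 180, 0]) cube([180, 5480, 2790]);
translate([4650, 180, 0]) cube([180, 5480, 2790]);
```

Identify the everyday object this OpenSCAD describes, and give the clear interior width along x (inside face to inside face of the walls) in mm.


A house (or room) frame. The interior width is 4470 mm.

Four 2790 mm walls enclosing a rectangle with no floor or roof — a room or house frame. Outside width is 4830 mm and wall thickness is 180 mm, so the interior width is 4830 − 2 × 180 = 4470 mm.


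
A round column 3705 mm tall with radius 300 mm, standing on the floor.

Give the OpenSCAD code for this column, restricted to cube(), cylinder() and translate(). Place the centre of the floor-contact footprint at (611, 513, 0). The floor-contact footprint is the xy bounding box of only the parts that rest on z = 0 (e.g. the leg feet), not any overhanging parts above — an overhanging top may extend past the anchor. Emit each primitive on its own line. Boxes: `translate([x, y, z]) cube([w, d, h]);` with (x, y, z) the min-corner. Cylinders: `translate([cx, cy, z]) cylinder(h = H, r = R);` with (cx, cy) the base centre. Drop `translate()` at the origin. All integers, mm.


translate([611, 513, 0]) cylinder(h = 3705, r = 300);


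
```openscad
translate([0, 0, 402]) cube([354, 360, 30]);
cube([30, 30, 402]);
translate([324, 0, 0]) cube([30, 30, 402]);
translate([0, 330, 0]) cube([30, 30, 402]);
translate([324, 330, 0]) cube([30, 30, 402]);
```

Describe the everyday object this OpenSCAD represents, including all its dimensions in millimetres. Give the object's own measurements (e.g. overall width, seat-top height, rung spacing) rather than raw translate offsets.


A four-legged stool. The seat is a 354×360×30 mm slab whose top surface is at z = 432 mm; four square legs, each 30×30 mm in cross-section, run from the floor (z = 0) to the underside of the seat, each flush with a corner of the seat.


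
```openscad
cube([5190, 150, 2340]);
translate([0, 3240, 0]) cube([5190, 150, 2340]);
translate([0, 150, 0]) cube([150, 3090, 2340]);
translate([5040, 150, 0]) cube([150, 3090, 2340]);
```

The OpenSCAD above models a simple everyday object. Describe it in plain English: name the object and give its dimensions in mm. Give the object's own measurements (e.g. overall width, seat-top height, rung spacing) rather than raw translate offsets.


The wall frame of a small rectangular building: four walls, each 2340 mm tall and 150 mm thick, enclosing a footprint 5190 mm (x) by 3390 mm (y) outside-to-outside, with no floor or roof. The front and back walls (the −y and +y sides) span the full width; the two side walls fit between them.


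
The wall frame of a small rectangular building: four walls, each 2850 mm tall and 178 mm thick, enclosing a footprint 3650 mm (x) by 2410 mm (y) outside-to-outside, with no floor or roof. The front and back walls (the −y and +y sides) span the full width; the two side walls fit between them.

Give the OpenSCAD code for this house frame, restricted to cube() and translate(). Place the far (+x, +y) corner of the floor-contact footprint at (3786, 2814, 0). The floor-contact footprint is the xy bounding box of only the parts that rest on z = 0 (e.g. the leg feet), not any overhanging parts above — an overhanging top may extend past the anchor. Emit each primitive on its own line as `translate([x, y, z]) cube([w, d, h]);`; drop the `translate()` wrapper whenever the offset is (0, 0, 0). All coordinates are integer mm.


translate([136, 404, 0]) cube([3650, 178, 2850]);
translate([136, 2636, 0]) cube([3650, 178, 2850]);
translate([136, 582, 0]) cube([178, 2054, 2850]);
translate([3608, 582, 0]) cube([178, 2054, 2850]);


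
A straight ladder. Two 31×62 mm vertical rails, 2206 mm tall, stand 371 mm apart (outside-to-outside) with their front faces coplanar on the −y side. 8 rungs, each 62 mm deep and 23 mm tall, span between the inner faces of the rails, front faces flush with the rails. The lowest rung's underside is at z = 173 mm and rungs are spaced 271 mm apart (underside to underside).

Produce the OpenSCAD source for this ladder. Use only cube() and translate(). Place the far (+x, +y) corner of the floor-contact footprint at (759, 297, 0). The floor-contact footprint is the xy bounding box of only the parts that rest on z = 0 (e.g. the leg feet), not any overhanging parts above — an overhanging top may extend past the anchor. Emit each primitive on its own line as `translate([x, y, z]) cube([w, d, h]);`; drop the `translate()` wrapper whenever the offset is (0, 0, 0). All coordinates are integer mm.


// rung span = 371 - 2*31 = 309
// rung[k] z = 173 + k*271
translate([388, 235, 0]) cube([31, 62, 2206]);
translate([728, 235, 0]) cube([31, 62, 2206]);
translate([419, 235, 173]) cube([309, 62, 23]);
translate([419, 235, 444]) cube([309, 62, 23]);
translate([419, 235, 715]) cube([309, 62, 23]);
translate([419, 235, 986]) cube([309, 62, 23]);
translate([419, 235, 1257]) cube([309, 62, 23]);
translate([419, 235, 1528]) cube([309, 62, 23]);
translate([419, 235, 1799]) cube([309, 62, 23]);
translate([419, 235, 2070]) cube([309, 62, 23]);
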